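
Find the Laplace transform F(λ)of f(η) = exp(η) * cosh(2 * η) (λ - 1)/((λ - 1)^2 - 4)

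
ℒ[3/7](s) 3/(7*s)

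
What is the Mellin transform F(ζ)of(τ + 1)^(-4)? gamma(ζ) * gamma(4 - ζ)/6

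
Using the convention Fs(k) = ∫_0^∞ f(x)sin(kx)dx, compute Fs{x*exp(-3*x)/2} 3*k/(k^2+9)^2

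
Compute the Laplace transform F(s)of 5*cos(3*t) 5*s/(s^2 + 9)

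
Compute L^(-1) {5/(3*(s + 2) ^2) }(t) 5*t*exp(-2*t) /3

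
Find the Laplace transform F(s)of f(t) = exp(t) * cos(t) (s - 1)/((s - 1)^2+1)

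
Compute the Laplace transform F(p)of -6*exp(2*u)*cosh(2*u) 6*(2 - p)/(p*(p - 4))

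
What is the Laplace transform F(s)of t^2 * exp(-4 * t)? 2/(s + 4)^3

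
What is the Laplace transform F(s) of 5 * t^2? 10/s^3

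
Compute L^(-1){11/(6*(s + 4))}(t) 11*exp(-4*t)/6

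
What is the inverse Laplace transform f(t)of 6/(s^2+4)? 3*sin(2*t)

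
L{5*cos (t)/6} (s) 5*s/ (6*(s^2+1))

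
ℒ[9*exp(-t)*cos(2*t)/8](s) 9*(s + 1)/(8*((s + 1)^2 + 4))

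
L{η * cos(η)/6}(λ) (λ^2 - 1)/(6 * (λ^2 + 1)^2)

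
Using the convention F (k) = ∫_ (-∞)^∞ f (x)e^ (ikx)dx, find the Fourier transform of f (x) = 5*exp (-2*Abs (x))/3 20/ (3*(k^2 + 4))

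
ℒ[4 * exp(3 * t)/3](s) 4/(3 * (s - 3))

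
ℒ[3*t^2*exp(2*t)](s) 6/(s - 2)^3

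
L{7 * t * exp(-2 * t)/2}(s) 7/(2 * (s + 2)^2)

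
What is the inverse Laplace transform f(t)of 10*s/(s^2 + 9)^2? 5*t*sin(3*t)/3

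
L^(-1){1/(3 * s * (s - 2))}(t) exp(t) * sinh(t)/3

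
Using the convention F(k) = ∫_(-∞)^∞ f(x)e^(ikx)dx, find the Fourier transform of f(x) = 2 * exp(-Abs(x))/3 4/(3 * (k^2 + 1))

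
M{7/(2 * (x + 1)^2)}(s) -7 * pi * (s - 1)/(2 * sin(pi * s))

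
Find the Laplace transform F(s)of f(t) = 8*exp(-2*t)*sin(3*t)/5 24/(5*((s + 2)^2 + 9))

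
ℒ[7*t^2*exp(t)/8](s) 7/(4*(s - 1)^3)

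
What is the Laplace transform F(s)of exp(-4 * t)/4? 1/(4 * (s + 4))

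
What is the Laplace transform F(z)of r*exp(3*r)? (z - 3)^(-2)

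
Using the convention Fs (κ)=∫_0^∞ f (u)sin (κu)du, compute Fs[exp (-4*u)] κ/ (κ^2 + 16)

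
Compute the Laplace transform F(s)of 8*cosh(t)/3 8*s/(3*(s^2 - 1))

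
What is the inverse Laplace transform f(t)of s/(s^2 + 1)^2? t * sin(t)/2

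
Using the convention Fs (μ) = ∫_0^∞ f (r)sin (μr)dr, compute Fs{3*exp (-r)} 3*μ/ (μ^2 + 1)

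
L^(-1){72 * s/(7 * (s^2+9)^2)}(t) 12 * t * sin(3 * t)/7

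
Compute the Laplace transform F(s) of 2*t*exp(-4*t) 2/(s + 4) ^2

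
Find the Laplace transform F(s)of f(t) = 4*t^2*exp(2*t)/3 8/(3*(s - 2)^3)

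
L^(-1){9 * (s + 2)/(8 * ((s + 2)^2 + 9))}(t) 9 * exp(-2 * t) * cos(3 * t)/8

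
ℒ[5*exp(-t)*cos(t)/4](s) 5*(s + 1)/(4*((s + 1)^2 + 1))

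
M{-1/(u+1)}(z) -pi*csc(pi*z)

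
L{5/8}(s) 5/(8*s)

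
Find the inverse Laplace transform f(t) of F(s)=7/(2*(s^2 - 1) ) 7*sinh(t) /2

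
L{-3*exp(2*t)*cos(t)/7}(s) 3*(2 - s)/(7*((s - 2)^2 + 1))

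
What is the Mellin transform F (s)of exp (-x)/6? gamma (s)/6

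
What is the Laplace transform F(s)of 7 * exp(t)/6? 7/(6 * (s - 1))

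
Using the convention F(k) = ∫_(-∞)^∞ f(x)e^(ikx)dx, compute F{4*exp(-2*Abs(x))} 16/(k^2 + 4)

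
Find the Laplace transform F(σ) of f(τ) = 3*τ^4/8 9/σ^5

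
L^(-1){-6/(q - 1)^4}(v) -v^3 * exp(v)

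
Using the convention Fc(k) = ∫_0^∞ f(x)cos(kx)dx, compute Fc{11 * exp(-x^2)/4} 11 * sqrt(pi) * exp(-k^2/4)/8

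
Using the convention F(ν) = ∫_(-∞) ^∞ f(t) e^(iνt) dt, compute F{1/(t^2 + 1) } pi*exp(-Abs(ν) ) 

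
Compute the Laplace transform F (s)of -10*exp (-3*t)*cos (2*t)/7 10*(-s - 3)/ (7*( (s + 3)^2 + 4))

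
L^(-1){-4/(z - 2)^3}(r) -2*r^2*exp(2*r)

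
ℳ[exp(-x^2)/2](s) gamma(s/2)/4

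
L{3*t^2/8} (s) 3/ (4*s^3)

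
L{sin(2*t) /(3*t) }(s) atan(2/s) /3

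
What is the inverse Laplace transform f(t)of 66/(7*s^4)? 11*t^3/7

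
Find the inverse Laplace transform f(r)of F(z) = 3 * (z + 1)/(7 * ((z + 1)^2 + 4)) 3 * exp(-r) * cos(2 * r)/7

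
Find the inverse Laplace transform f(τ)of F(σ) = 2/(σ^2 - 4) sinh(2*τ)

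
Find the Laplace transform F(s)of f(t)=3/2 3/(2*s)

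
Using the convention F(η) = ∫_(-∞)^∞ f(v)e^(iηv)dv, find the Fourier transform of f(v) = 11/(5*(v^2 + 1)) 11*pi*exp(-Abs(η))/5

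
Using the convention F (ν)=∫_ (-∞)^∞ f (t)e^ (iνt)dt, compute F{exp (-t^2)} sqrt (pi) * exp (-ν^2/4)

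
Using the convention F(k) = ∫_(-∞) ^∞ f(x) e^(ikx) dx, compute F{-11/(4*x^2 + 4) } -11*pi*exp(-Abs(k) ) /4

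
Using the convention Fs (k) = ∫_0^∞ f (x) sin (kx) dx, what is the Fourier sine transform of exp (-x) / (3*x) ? atan (k) /3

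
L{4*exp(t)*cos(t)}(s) 4*(s - 1)/((s - 1)^2 + 1)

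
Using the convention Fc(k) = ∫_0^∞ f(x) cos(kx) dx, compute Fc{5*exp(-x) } 5/(k^2 + 1) 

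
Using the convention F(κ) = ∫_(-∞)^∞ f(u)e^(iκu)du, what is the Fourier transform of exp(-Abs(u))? 2/(κ^2+1)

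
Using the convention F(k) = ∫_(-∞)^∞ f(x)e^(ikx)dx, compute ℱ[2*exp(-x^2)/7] 2*sqrt(pi)*exp(-k^2/4)/7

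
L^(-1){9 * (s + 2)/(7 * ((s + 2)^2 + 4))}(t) 9 * exp(-2 * t) * cos(2 * t)/7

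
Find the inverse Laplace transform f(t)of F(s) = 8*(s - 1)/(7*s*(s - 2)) 8*exp(t)*cosh(t)/7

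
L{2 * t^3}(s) 12/s^4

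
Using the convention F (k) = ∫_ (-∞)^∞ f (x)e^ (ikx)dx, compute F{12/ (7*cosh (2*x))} 6*pi/ (7*cosh (pi*k/4))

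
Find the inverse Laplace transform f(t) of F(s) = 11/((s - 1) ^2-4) 11*exp(t)*sinh(2*t) /2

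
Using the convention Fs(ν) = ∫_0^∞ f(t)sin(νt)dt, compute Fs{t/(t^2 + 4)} pi * exp(-2 * ν)/2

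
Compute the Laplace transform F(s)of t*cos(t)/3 (s^2 - 1)/(3*(s^2 + 1)^2)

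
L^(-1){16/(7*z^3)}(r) 8*r^2/7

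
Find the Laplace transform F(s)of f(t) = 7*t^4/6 28/s^5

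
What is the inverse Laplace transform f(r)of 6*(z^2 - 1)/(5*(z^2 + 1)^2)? 6*r*cos(r)/5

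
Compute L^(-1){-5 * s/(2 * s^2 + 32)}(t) -5 * cos(4 * t)/2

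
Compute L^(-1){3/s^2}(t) 3*t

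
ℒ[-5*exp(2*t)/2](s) -5/(2*s - 4)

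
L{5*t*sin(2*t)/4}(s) 5*s/(s^2+4)^2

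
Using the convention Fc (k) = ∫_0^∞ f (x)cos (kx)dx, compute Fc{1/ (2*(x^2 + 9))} pi*exp (-3*k)/12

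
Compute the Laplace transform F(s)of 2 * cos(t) 2 * s/(s^2 + 1)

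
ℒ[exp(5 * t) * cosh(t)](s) (s - 5)/((s - 5)^2 - 1)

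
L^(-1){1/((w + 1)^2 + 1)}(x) exp(-x)*sin(x)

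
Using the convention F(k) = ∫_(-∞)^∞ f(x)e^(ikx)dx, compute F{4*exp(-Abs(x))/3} 8/(3*(k^2 + 1))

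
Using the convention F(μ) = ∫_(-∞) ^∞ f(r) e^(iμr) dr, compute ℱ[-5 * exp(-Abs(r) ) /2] -5/(μ^2 + 1) 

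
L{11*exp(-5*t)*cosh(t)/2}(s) 11*(s + 5)/(2*((s + 5)^2 - 1))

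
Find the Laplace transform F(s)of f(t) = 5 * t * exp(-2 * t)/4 5/(4 * (s + 2)^2)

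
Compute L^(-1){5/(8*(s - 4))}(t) 5*exp(4*t)/8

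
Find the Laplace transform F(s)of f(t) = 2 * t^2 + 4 4/s^3 + 4/s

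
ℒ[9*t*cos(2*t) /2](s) 9*(s^2-4) /(2*(s^2 + 4) ^2) 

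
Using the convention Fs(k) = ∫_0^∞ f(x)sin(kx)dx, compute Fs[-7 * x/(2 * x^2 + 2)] -7 * pi * exp(-k)/4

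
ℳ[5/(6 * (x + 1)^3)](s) 5 * pi * (s - 2) * (s - 1)/(12 * sin(pi * s))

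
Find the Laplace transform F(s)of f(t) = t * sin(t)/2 s/(s^2 + 1)^2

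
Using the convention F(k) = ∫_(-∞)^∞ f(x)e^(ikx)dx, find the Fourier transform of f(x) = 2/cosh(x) 2 * pi/cosh(pi * k/2)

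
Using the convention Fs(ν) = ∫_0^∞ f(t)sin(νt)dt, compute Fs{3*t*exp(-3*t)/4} 9*ν/(2*(ν^2 + 9)^2)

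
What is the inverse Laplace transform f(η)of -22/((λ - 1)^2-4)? -11 * exp(η) * sinh(2 * η)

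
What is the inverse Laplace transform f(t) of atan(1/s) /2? sin(t) /(2 * t) 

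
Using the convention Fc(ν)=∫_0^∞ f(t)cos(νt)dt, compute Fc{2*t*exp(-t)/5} 2*(1 - ν^2)/(5*(ν^2 + 1)^2)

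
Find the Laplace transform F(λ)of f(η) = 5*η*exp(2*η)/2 5/(2*(λ - 2)^2)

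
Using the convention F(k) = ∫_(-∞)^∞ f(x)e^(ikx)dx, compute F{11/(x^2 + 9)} 11*pi*exp(-3*Abs(k))/3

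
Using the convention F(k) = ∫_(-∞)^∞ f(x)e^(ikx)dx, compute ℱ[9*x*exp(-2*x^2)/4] 9*sqrt(2)*I*sqrt(pi)*k*exp(-k^2/8)/32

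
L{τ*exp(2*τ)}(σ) (σ - 2)^(-2)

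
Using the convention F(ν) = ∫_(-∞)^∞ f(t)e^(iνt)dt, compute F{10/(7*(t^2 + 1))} 10*pi*exp(-Abs(ν))/7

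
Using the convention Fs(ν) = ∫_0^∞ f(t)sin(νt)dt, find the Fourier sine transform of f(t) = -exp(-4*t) -ν/(ν^2 + 16)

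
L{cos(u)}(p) p/(p^2 + 1)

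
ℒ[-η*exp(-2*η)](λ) -1/(λ+2)^2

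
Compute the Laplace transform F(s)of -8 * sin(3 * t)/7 -24/(7 * s^2 + 63)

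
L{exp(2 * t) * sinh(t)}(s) 1/((s - 2)^2 - 1)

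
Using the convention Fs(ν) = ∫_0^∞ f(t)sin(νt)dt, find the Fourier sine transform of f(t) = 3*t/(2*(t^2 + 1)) 3*pi*exp(-ν)/4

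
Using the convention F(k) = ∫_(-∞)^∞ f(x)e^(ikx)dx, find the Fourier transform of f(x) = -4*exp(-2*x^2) -2*sqrt(2)*sqrt(pi)*exp(-k^2/8)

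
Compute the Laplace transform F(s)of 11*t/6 11/(6*s^2)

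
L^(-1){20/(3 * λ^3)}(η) 10 * η^2/3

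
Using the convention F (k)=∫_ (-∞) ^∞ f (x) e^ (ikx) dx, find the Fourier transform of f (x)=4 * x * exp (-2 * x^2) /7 sqrt (2) * I * sqrt (pi) * k * exp (-k^2/8) /14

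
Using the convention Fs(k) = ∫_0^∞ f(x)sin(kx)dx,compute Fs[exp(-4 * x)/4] k/(4 * (k^2 + 16))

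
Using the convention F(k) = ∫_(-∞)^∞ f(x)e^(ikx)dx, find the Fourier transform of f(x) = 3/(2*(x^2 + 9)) pi*exp(-3*Abs(k))/2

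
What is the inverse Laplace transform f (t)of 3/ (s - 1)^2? 3 * t * exp (t)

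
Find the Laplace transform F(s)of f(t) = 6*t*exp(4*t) 6/(s - 4)^2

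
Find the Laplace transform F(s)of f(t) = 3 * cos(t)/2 3 * s/(2 * (s^2 + 1))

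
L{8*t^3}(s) 48/s^4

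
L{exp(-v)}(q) 1/(q + 1)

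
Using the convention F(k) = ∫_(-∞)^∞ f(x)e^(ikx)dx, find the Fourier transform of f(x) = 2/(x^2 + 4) pi * exp(-2 * Abs(k))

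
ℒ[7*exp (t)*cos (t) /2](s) 7*(s - 1) / (2*( (s - 1) ^2 + 1) ) 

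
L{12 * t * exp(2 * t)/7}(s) 12/(7 * (s - 2)^2)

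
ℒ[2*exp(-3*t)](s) 2/(s+3)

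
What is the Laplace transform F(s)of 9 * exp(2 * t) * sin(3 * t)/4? 27/(4 * ((s - 2)^2+9))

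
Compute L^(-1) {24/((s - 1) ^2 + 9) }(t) 8*exp(t)*sin(3*t) 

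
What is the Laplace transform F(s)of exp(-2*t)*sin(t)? 1/((s + 2)^2 + 1)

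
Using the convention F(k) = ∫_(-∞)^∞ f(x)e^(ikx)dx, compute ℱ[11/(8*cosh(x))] 11*pi/(8*cosh(pi*k/2))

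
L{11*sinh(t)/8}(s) 11/(8*(s^2 - 1))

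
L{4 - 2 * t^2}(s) 4/s - 4/s^3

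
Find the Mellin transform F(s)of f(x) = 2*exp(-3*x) 2*gamma(s)/3^s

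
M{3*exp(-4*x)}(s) 3*gamma(s)/4^s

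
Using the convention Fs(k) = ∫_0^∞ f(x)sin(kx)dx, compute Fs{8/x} 4*pi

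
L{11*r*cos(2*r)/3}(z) 11*(z^2 - 4)/(3*(z^2 + 4)^2)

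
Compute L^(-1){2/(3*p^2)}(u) 2*u/3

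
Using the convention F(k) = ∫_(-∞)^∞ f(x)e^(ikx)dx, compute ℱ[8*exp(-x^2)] 8*sqrt(pi)*exp(-k^2/4)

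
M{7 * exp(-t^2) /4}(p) 7 * gamma(p/2) /8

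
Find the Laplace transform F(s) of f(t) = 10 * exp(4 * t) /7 10/(7 * (s - 4) ) 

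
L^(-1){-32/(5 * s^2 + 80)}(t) -8 * sin(4 * t)/5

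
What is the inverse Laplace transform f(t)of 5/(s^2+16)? 5*sin(4*t)/4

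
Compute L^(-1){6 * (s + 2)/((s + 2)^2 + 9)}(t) 6 * exp(-2 * t) * cos(3 * t)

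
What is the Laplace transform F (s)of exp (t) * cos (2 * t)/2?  (s - 1)/ (2 * ( (s - 1)^2+4))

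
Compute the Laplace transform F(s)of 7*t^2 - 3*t 14/s^3 - 3/s^2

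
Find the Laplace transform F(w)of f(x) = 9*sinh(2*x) 18/(w^2 - 4)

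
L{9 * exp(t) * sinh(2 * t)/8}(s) 9/(4 * ((s - 1)^2 - 4))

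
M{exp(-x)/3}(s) gamma(s)/3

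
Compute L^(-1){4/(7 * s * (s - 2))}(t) 4 * exp(t) * sinh(t)/7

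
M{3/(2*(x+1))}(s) 3*pi*csc(pi*s)/2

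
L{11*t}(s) 11/s^2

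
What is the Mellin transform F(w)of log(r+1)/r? -pi*csc(pi*w)/(w - 1)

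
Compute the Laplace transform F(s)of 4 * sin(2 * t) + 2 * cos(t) 2 * s/(s^2 + 1) + 8/(s^2 + 4)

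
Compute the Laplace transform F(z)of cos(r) z/(z^2 + 1)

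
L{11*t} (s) 11/s^2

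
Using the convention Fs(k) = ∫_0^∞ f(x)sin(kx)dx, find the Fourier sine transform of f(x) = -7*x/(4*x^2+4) -7*pi*exp(-k)/8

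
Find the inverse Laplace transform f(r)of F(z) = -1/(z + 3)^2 -r*exp(-3*r)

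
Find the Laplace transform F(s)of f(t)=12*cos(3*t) 12*s/(s^2 + 9)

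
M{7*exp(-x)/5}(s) 7*gamma(s)/5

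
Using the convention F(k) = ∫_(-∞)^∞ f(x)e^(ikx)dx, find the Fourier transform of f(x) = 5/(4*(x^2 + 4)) 5*pi*exp(-2*Abs(k))/8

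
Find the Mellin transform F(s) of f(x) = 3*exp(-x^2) 3*gamma(s/2) /2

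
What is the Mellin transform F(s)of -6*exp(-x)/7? -6*gamma(s)/7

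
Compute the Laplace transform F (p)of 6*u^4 144/p^5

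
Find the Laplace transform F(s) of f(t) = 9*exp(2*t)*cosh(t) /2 9*(s - 2) /(2*((s - 2) ^2 - 1) ) 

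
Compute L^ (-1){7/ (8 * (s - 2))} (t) 7 * exp (2 * t)/8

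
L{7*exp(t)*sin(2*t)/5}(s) 14/(5*((s - 1)^2 + 4))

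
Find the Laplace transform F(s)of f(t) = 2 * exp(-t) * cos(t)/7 2 * (s + 1)/(7 * ((s + 1)^2 + 1))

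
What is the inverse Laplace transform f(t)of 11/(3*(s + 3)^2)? 11*t*exp(-3*t)/3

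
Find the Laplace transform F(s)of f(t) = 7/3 7/(3*s)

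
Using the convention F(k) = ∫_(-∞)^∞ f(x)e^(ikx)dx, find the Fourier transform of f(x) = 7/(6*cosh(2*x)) 7*pi/(12*cosh(pi*k/4))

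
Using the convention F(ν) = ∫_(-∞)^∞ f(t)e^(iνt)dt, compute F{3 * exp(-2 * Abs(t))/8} 3/(2 * (ν^2+4))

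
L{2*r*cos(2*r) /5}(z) 2*(z^2 - 4) /(5*(z^2+4) ^2) 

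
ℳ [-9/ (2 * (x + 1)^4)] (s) 3 * pi * (s - 3) * (s - 2) * (s - 1)/ (4 * sin (pi * s))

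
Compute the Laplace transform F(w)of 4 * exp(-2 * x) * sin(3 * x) 12/((w+2)^2+9)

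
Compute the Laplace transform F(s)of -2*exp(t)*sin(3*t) -6/((s - 1)^2 + 9)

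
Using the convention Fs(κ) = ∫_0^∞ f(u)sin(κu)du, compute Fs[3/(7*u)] 3*pi/14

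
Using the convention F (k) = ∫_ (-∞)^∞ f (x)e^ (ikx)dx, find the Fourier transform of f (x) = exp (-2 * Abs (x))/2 2/ (k^2+4)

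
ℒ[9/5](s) 9/(5 * s)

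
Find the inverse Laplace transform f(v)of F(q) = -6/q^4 -v^3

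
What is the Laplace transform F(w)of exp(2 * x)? 1/(w - 2)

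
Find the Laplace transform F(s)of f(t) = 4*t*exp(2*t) 4/(s - 2)^2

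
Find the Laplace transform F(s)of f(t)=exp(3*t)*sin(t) 1/((s - 3)^2 + 1)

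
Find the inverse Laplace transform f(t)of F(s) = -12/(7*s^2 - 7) -12*sinh(t)/7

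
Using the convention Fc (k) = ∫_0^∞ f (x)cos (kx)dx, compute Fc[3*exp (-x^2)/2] 3*sqrt (pi)*exp (-k^2/4)/4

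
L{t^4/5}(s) 24/(5 * s^5)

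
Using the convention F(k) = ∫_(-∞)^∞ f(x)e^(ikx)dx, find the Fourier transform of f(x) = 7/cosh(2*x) 7*pi/(2*cosh(pi*k/4))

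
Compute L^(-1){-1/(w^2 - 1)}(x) -sinh(x)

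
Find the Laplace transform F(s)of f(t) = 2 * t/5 2/(5 * s^2)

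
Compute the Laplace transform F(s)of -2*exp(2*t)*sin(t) -2/((s - 2)^2 + 1)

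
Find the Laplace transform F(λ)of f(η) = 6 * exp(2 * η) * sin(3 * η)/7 18/(7 * ((λ - 2)^2 + 9))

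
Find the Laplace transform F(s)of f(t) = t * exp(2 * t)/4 1/(4 * (s - 2)^2)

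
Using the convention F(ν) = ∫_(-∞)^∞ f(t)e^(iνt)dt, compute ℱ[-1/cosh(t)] -pi/cosh(pi * ν/2)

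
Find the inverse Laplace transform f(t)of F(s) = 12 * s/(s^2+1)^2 6 * t * sin(t)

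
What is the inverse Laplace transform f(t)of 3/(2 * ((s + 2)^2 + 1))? 3 * exp(-2 * t) * sin(t)/2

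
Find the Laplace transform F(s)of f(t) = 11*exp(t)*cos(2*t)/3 11*(s - 1)/(3*((s - 1)^2+4))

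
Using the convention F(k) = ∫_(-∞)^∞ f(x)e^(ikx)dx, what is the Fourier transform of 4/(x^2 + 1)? 4 * pi * exp(-Abs(k))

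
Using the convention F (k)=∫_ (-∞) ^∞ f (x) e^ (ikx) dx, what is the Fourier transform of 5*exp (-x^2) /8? 5*sqrt (pi)*exp (-k^2/4) /8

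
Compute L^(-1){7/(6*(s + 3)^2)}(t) 7*t*exp(-3*t)/6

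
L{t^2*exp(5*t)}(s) 2/(s - 5)^3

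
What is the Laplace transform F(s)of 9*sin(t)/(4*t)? 9*atan(1/s)/4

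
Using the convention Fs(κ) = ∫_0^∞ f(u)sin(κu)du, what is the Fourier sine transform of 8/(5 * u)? 4 * pi/5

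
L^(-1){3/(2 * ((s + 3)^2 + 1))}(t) 3 * exp(-3 * t) * sin(t)/2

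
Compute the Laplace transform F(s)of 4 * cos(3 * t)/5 4 * s/(5 * (s^2 + 9))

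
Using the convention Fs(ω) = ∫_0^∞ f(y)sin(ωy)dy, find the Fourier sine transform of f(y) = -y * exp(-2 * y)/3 -4 * ω/(3 * (ω^2+4)^2)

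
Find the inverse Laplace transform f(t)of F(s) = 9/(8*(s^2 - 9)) 3*sinh(3*t)/8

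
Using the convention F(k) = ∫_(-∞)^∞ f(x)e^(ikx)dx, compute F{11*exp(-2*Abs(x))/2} 22/(k^2 + 4)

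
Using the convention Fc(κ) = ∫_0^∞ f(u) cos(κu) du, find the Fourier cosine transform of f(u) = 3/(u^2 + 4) 3 * pi * exp(-2 * κ) /4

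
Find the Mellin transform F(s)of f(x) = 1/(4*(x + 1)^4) gamma(s)*gamma(4 - s)/24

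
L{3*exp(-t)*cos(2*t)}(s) 3*(s+1)/((s+1)^2+4)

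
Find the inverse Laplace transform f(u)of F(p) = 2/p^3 u^2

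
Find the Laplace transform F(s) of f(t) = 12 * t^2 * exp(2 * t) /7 24/(7 * (s - 2) ^3) 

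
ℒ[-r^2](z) -2/z^3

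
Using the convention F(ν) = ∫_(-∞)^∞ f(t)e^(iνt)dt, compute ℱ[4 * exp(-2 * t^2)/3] 2 * sqrt(2) * sqrt(pi) * exp(-ν^2/8)/3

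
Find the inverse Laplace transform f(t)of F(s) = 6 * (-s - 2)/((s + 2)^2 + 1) -6 * exp(-2 * t) * cos(t)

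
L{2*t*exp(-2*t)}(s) 2/(s+2)^2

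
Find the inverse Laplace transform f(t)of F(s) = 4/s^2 4 * t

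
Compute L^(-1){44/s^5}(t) 11*t^4/6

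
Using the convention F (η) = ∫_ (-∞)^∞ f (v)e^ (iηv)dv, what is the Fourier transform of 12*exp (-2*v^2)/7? 6*sqrt (2)*sqrt (pi)*exp (-η^2/8)/7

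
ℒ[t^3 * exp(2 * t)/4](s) 3/(2 * (s - 2)^4)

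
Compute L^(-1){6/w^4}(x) x^3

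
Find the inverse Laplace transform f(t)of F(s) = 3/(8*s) 3/8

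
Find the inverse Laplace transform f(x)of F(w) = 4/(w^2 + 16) sin(4*x)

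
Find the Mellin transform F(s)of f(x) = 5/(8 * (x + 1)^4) 5 * gamma(s) * gamma(4 - s)/48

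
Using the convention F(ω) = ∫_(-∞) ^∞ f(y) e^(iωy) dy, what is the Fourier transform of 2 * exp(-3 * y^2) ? 2 * sqrt(3) * sqrt(pi) * exp(-ω^2/12) /3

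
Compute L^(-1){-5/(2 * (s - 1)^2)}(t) -5 * t * exp(t)/2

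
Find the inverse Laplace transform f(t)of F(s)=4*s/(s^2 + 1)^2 2*t*sin(t)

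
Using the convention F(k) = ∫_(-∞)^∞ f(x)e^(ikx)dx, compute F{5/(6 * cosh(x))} 5 * pi/(6 * cosh(pi * k/2))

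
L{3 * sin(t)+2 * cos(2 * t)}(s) 3/(s^2+1)+2 * s/(s^2+4)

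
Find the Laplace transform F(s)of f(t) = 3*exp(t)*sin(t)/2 3/(2*((s - 1)^2 + 1))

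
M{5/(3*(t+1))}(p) 5*pi*csc(pi*p)/3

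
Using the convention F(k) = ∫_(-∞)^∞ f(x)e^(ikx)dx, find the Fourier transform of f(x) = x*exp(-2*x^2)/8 sqrt(2)*I*sqrt(pi)*k*exp(-k^2/8)/64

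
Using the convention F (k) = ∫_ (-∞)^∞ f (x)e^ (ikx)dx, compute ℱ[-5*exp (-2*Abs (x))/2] -10/ (k^2 + 4)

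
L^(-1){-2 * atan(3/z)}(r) -2 * sin(3 * r)/r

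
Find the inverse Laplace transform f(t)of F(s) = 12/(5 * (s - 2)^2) 12 * t * exp(2 * t)/5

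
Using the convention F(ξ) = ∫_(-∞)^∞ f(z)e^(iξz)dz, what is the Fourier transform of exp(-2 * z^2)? sqrt(2) * sqrt(pi) * exp(-ξ^2/8)/2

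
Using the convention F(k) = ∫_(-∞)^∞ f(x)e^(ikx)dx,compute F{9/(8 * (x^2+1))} 9 * pi * exp(-Abs(k))/8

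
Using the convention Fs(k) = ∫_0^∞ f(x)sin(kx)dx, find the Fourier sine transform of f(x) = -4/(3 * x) -2 * pi/3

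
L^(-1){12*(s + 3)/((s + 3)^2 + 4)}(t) 12*exp(-3*t)*cos(2*t)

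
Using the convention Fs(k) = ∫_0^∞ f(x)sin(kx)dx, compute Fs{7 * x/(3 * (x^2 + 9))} 7 * pi * exp(-3 * k)/6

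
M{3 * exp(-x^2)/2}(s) 3 * gamma(s/2)/4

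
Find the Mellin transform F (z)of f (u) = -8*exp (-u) -8*gamma (z)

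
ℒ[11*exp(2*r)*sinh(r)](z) 11/((z - 2)^2-1)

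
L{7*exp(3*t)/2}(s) 7/(2*(s - 3))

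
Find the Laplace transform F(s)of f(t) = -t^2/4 -1/(2*s^3)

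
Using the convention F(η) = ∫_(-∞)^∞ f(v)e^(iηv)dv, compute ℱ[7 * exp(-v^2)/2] 7 * sqrt(pi) * exp(-η^2/4)/2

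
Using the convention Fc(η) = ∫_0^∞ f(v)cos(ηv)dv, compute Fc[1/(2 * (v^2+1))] pi * exp(-η)/4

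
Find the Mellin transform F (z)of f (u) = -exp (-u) -gamma (z)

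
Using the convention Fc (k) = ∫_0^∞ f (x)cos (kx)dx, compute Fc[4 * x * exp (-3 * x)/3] 4 * (9 - k^2)/ (3 * (k^2 + 9)^2)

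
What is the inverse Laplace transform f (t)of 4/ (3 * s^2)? 4 * t/3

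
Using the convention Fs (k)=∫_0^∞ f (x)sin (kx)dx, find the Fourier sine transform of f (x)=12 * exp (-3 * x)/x 12 * atan (k/3)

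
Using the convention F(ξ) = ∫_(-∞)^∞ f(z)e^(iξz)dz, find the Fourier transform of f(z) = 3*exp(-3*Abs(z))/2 9/(ξ^2+9)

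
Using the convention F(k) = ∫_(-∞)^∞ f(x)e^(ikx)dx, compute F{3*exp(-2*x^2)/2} 3*sqrt(2)*sqrt(pi)*exp(-k^2/8)/4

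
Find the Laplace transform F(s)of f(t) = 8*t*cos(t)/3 8*(s^2-1)/(3*(s^2 + 1)^2)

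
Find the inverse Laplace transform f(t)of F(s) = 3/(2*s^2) 3*t/2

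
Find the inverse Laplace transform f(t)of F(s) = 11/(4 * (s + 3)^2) 11 * t * exp(-3 * t)/4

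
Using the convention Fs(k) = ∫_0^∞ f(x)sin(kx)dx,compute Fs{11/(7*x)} 11*pi/14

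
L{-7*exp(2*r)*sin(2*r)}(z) -14/((z - 2)^2+4)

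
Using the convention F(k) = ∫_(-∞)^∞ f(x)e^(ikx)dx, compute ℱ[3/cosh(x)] 3*pi/cosh(pi*k/2)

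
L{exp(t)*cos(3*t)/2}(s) (s - 1)/(2*((s - 1)^2 + 9))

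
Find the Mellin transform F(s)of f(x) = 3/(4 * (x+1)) 3 * pi * csc(pi * s)/4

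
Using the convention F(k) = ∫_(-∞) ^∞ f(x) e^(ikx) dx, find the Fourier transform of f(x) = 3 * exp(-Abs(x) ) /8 3/(4 * (k^2+1) ) 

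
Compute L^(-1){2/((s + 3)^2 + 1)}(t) 2*exp(-3*t)*sin(t)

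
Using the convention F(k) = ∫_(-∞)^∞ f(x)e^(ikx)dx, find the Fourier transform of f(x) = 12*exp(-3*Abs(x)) 72/(k^2+9)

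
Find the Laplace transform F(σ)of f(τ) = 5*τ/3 5/(3*σ^2)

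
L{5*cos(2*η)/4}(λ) 5*λ/(4*(λ^2+4))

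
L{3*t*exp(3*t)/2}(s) 3/(2*(s - 3)^2)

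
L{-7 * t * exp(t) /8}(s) -7/(8 * (s - 1) ^2) 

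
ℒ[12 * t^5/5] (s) 288/s^6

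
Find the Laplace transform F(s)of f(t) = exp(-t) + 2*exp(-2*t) 1/(s + 1) + 2/(s + 2)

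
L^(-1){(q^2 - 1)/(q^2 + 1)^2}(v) v*cos(v)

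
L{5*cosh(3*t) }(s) 5*s/(s^2 - 9) 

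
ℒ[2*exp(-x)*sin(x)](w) 2/((w + 1)^2 + 1)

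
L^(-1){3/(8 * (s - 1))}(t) 3 * exp(t)/8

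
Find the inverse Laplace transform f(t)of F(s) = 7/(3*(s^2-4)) 7*sinh(2*t)/6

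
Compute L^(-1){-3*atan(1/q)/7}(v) -3*sin(v)/(7*v)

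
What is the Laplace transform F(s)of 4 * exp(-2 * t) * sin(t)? 4/((s + 2)^2 + 1)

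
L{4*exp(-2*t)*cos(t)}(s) 4*(s+2)/((s+2)^2+1)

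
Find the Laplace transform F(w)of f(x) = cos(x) w/(w^2+1)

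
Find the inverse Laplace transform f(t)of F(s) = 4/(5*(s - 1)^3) 2*t^2*exp(t)/5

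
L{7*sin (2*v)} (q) 14/ (q^2 + 4)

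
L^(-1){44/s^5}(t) 11*t^4/6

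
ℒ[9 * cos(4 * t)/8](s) 9 * s/(8 * (s^2 + 16))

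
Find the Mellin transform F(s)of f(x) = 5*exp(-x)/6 5*gamma(s)/6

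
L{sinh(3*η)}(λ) 3/(λ^2-9)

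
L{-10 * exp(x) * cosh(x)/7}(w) 10 * (1 - w)/(7 * w * (w - 2))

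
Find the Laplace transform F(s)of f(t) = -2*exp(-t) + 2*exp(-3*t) 2/(s + 3) - 2/(s + 1)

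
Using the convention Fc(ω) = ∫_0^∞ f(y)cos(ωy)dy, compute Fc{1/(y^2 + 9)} pi * exp(-3 * ω)/6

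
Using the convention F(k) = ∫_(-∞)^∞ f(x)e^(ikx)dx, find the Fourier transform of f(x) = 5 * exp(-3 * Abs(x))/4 15/(2 * (k^2+9))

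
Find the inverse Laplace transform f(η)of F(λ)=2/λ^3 η^2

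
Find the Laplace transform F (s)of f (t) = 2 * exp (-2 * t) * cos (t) 2 * (s + 2)/ ( (s + 2)^2 + 1)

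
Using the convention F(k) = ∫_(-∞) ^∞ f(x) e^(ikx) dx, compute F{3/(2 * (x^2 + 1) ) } 3 * pi * exp(-Abs(k) ) /2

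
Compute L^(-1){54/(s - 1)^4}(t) 9*t^3*exp(t)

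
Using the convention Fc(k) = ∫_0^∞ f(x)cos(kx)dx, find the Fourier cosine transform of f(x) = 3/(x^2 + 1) 3*pi*exp(-k)/2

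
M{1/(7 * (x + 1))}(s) pi * csc(pi * s)/7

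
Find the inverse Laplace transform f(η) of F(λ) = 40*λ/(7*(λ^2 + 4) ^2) 10*η*sin(2*η) /7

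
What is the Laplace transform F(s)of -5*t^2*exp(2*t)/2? -5/(s - 2)^3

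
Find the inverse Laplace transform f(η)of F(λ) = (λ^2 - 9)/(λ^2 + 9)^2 η * cos(3 * η)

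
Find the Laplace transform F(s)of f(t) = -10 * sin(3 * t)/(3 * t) -10 * atan(3/s)/3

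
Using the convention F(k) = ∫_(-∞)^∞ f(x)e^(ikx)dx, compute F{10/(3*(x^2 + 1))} 10*pi*exp(-Abs(k))/3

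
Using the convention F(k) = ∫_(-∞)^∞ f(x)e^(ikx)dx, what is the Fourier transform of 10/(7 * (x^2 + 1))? 10 * pi * exp(-Abs(k))/7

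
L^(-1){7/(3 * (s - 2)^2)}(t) 7 * t * exp(2 * t)/3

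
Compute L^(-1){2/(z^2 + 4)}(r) sin(2 * r)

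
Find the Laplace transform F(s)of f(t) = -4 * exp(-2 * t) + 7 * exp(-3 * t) 7/(s + 3) - 4/(s + 2)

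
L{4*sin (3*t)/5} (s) 12/ (5*(s^2+9))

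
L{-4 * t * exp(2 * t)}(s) -4/(s - 2)^2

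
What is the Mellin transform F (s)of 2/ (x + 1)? 2 * pi * csc (pi * s)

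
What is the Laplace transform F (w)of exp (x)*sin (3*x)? 3/ ( (w - 1)^2 + 9)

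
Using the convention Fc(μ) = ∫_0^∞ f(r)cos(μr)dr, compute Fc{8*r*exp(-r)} 8*(1 - μ^2)/(μ^2 + 1)^2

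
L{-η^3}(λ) -6/λ^4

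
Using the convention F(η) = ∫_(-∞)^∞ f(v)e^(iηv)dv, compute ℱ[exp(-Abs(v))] 2/(η^2 + 1)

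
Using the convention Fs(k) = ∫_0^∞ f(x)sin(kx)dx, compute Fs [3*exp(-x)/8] 3*k/(8*(k^2 + 1))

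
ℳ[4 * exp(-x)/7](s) 4 * gamma(s)/7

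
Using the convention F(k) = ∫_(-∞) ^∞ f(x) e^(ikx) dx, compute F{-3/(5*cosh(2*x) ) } -3*pi/(10*cosh(pi*k/4) ) 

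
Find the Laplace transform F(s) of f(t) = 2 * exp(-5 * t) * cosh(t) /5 2 * (s + 5) /(5 * ((s + 5) ^2-1) ) 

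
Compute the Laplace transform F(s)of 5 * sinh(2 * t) 10/(s^2 - 4)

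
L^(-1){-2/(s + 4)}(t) -2 * exp(-4 * t)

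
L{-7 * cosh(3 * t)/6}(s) -7 * s/(6 * s^2 - 54)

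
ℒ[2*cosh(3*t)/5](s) 2*s/(5*(s^2 - 9))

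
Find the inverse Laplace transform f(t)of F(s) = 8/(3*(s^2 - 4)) 4*sinh(2*t)/3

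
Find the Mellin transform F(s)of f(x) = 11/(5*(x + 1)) 11*pi*csc(pi*s)/5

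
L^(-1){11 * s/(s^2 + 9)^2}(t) 11 * t * sin(3 * t)/6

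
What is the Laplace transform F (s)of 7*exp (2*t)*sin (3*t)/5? 21/ (5*( (s - 2)^2 + 9))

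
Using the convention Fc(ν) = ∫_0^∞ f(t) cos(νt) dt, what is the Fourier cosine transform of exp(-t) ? 1/(ν^2 + 1) 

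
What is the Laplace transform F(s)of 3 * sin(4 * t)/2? 6/(s^2+16)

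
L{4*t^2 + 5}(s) 8/s^3 + 5/s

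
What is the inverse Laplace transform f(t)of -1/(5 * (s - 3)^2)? -t * exp(3 * t)/5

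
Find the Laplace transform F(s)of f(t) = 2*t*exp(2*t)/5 2/(5*(s - 2)^2)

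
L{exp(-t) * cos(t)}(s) (s + 1)/((s + 1)^2 + 1)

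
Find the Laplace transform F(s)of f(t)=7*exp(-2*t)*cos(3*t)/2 7*(s + 2)/(2*((s + 2)^2 + 9))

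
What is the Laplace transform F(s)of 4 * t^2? 8/s^3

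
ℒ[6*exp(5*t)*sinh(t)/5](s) 6/(5*((s - 5)^2 - 1))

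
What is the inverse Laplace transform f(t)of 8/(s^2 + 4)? 4 * sin(2 * t)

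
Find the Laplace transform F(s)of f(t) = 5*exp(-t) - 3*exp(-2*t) 5/(s + 1) - 3/(s + 2)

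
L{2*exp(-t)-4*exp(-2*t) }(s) 2/(s + 1)-4/(s + 2) 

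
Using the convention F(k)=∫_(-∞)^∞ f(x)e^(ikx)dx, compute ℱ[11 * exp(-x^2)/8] 11 * sqrt(pi) * exp(-k^2/4)/8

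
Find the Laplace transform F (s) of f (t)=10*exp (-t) 10/ (s + 1) 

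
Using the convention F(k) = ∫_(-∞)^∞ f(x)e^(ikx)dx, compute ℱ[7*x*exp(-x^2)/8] 7*I*sqrt(pi)*k*exp(-k^2/4)/16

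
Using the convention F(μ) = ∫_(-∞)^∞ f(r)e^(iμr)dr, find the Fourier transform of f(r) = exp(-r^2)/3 sqrt(pi) * exp(-μ^2/4)/3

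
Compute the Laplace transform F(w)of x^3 6/w^4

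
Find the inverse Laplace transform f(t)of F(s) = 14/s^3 7*t^2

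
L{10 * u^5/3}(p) 400/p^6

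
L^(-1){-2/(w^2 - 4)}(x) -sinh(2*x)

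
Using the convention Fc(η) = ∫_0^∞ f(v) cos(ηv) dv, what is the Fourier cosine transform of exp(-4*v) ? 4/(η^2 + 16) 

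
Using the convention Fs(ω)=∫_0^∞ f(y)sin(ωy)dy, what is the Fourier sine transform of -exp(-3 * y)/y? -atan(ω/3)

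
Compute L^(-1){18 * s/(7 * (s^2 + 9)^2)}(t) 3 * t * sin(3 * t)/7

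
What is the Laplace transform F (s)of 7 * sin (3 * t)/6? 7/ (2 * (s^2 + 9))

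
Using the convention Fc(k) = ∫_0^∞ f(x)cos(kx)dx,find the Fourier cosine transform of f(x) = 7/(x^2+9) 7 * pi * exp(-3 * k)/6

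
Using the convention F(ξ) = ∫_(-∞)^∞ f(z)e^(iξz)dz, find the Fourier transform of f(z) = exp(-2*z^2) sqrt(2)*sqrt(pi)*exp(-ξ^2/8)/2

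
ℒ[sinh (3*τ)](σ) 3/ (σ^2 - 9) 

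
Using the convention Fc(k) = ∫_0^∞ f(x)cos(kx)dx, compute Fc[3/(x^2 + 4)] 3*pi*exp(-2*k)/4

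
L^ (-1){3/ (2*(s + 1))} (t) 3*exp (-t)/2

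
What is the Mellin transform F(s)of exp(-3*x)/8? gamma(s)/(8*3^s)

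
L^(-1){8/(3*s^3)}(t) 4*t^2/3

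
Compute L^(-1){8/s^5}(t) t^4/3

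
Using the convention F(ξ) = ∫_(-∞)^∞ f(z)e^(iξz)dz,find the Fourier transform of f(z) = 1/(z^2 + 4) pi*exp(-2*Abs(ξ))/2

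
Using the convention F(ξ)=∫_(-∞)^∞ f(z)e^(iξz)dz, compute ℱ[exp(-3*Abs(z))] 6/(ξ^2 + 9)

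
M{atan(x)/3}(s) -pi*sec(pi*s/2)/(6*s)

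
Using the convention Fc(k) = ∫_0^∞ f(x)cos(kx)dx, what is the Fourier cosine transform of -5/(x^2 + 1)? -5*pi*exp(-k)/2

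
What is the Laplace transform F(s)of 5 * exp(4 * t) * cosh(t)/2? 5 * (s - 4)/(2 * ((s - 4)^2 - 1))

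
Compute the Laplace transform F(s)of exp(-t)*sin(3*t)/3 1/((s + 1)^2 + 9)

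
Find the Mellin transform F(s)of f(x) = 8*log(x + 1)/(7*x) -8*pi*csc(pi*s)/(7*s - 7)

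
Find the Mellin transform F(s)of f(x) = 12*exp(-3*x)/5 12*gamma(s)/(5*3^s)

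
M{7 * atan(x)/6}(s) -7 * pi * sec(pi * s/2)/(12 * s)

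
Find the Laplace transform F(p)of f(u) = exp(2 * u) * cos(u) (p - 2)/((p - 2)^2 + 1)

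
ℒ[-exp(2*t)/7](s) -1/(7*s - 14)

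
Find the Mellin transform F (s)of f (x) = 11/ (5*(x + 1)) 11*pi*csc (pi*s)/5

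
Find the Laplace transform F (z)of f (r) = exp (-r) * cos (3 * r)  (z + 1)/ ( (z + 1)^2 + 9)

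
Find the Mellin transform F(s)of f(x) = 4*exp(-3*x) 4*gamma(s)/3^s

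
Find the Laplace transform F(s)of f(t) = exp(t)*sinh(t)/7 1/(7*s*(s - 2))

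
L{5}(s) 5/s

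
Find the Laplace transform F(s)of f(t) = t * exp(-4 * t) (s + 4)^(-2)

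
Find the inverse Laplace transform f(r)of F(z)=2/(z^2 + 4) sin(2*r)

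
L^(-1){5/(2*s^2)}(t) 5*t/2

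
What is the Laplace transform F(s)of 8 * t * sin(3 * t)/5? 48 * s/(5 * (s^2 + 9)^2)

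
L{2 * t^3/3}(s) 4/s^4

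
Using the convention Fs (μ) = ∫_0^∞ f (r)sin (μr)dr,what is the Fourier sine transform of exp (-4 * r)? μ/ (μ^2 + 16)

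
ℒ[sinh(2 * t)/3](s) 2/(3 * (s^2 - 4))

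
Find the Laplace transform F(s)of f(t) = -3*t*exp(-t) -3/(s+1)^2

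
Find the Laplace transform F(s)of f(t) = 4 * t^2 8/s^3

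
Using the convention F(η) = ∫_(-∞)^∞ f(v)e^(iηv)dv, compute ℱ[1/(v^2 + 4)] pi*exp(-2*Abs(η))/2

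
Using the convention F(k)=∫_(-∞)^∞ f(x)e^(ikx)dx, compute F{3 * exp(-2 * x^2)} 3 * sqrt(2) * sqrt(pi) * exp(-k^2/8)/2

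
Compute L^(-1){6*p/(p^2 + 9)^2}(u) u*sin(3*u)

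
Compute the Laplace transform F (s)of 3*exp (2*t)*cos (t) 3*(s - 2)/ ( (s - 2)^2 + 1)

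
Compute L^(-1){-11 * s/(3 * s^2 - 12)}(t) -11 * cosh(2 * t)/3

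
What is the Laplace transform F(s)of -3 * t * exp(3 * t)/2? -3/(2 * (s - 3)^2)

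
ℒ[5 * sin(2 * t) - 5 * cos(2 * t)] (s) 10/(s^2+4) - 5 * s/(s^2+4)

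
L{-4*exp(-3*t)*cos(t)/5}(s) 4*(-s - 3)/(5*((s + 3)^2 + 1))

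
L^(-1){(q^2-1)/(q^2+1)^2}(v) v*cos(v)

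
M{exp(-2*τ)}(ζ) gamma(ζ)/2^ζ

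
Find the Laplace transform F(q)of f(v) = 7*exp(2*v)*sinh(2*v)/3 14/(3*q*(q - 4))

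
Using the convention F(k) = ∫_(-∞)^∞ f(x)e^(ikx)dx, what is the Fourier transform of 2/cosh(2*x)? pi/cosh(pi*k/4)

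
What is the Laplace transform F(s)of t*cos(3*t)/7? (s^2 - 9)/(7*(s^2 + 9)^2)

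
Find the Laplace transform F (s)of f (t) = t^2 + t 2/s^3 + s^ (-2)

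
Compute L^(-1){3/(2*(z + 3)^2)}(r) 3*r*exp(-3*r)/2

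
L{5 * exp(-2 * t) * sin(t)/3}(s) 5/(3 * ((s + 2)^2 + 1))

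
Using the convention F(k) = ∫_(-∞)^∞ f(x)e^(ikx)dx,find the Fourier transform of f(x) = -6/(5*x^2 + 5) -6*pi*exp(-Abs(k))/5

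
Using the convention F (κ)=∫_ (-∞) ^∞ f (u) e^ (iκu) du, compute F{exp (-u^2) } sqrt (pi)*exp (-κ^2/4) 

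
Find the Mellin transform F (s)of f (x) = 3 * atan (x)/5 -3 * pi * sec (pi * s/2)/ (10 * s)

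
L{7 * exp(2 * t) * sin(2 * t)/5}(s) 14/(5 * ((s - 2)^2+4))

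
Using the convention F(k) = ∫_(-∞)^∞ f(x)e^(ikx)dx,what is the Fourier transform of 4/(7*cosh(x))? 4*pi/(7*cosh(pi*k/2))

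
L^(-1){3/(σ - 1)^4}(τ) τ^3*exp(τ)/2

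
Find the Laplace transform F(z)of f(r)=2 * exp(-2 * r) 2/(z + 2)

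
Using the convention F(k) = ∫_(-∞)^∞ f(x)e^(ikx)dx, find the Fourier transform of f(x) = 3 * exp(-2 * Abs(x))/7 12/(7 * (k^2 + 4))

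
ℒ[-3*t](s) -3/s^2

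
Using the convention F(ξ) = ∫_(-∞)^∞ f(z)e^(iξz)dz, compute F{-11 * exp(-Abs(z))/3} -22/(3 * ξ^2+3)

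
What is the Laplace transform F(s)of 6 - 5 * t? 6/s - 5/s^2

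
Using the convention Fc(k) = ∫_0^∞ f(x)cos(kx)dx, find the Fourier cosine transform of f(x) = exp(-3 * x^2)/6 sqrt(3) * sqrt(pi) * exp(-k^2/12)/36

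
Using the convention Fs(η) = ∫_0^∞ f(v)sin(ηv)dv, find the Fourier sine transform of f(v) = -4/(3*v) -2*pi/3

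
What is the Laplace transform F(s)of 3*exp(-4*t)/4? 3/(4*(s + 4))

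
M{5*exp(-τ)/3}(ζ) 5*gamma(ζ)/3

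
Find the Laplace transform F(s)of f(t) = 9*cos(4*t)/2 9*s/(2*(s^2+16))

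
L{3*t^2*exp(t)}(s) 6/(s - 1)^3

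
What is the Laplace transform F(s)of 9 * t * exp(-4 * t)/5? 9/(5 * (s+4)^2)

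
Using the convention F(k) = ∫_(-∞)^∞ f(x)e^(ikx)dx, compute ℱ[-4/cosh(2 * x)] -2 * pi/cosh(pi * k/4)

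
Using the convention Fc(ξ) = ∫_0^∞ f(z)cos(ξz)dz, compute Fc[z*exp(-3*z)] (9 - ξ^2)/(ξ^2 + 9)^2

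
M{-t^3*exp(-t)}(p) -gamma(p + 3)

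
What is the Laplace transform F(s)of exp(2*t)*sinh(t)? 1/((s - 2)^2-1)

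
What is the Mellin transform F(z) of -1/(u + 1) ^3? -pi*(z - 2)*(z - 1) /(2*sin(pi*z) ) 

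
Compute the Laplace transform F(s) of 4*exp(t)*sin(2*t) 8/((s - 1) ^2 + 4) 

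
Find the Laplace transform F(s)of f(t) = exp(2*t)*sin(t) 1/((s - 2)^2 + 1)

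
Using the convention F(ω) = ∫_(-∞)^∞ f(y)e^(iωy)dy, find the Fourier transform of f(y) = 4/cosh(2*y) 2*pi/cosh(pi*ω/4)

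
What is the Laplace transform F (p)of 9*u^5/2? 540/p^6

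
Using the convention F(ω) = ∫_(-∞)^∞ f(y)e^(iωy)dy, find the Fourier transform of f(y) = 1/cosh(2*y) pi/(2*cosh(pi*ω/4))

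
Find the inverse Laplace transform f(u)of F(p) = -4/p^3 -2 * u^2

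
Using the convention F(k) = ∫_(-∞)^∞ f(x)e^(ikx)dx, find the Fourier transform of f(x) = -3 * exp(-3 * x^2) -sqrt(3) * sqrt(pi) * exp(-k^2/12)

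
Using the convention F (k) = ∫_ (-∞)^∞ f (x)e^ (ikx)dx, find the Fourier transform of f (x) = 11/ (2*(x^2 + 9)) 11*pi*exp (-3*Abs (k))/6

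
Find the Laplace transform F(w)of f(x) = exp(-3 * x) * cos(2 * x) (w + 3)/((w + 3)^2 + 4)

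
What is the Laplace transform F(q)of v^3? 6/q^4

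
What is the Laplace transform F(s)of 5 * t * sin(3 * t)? 30 * s/(s^2 + 9)^2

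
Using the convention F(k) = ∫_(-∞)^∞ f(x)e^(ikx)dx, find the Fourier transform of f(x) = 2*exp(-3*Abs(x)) 12/(k^2 + 9)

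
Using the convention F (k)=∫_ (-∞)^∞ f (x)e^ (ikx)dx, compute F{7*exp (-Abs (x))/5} 14/ (5*(k^2+1))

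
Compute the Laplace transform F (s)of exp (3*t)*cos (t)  (s - 3)/ ( (s - 3)^2 + 1)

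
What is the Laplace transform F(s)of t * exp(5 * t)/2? 1/(2 * (s - 5)^2)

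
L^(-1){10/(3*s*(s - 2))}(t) 10*exp(t)*sinh(t)/3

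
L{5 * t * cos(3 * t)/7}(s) 5 * (s^2 - 9)/(7 * (s^2 + 9)^2)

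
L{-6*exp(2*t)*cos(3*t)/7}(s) 6*(2 - s)/(7*((s - 2)^2 + 9))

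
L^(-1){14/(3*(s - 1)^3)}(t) 7*t^2*exp(t)/3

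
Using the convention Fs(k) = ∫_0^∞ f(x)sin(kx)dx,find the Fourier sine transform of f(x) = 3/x 3*pi/2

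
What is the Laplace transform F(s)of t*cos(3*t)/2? (s^2 - 9)/(2*(s^2 + 9)^2)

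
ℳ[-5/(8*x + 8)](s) -5*pi*csc(pi*s)/8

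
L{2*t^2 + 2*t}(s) 4/s^3 + 2/s^2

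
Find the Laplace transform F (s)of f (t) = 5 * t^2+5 10/s^3+5/s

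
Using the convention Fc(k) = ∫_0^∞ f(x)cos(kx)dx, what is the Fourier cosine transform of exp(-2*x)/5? 2/(5*(k^2+4))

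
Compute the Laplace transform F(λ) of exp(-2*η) 1/(λ+2) 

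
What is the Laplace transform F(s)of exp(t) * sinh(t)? 1/(s * (s - 2))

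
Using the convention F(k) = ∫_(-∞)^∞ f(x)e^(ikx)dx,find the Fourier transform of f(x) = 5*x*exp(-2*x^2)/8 5*sqrt(2)*I*sqrt(pi)*k*exp(-k^2/8)/64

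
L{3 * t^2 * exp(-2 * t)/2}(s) 3/(s + 2)^3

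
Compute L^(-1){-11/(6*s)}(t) -11/6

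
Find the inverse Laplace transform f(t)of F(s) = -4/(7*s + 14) -4*exp(-2*t)/7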